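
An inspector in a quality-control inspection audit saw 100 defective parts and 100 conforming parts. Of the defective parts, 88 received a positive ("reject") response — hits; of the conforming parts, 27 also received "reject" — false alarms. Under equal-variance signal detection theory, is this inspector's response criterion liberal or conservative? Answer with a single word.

liberal

z(H) = 1.175, z(FA) = -0.613
c = −½·(z(H) + z(FA)) = -0.281
c < 0 → liberal criterion (biased toward responding “yes”).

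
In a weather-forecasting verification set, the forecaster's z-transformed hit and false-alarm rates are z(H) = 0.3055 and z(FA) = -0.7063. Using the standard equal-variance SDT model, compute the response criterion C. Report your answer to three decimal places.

C = 0.200

c = −½·[z(H) + z(FA)] = −½·(0.3055 + (-0.7063)) = 0.2004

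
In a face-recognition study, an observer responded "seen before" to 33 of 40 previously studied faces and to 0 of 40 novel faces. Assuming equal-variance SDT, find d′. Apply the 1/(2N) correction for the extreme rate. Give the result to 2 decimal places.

d′ = 3.18

The false-alarm rate is 0/40 = 0, so apply the 1/(2N) correction: FA → 1/(2·40) = 0.01250.
z(H) = z(0.82500) = 0.935
z(FA) = z(0.01250) = -2.241
d' = 0.935 − (-2.241) = 3.176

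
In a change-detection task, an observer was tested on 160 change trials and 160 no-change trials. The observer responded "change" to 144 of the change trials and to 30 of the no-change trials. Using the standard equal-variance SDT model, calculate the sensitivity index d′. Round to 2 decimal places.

d′ = 2.17

H = 144/160 = 0.9000
FA = 30/160 = 0.1875
z(0.9000) = 1.282, z(0.1875) = -0.887
d' = z(H) − z(FA) = 1.282 − (-0.887) = 2.169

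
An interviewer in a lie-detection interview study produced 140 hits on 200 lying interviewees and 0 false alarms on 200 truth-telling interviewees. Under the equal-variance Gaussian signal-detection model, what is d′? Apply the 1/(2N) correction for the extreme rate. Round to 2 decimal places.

The false-alarm rate is 0/200 = 0, so apply the 1/(2N) correction: FA → 1/(2·200) = 0.00250.
z(H) = z(0.70000) = 0.524
z(FA) = z(0.00250) = -2.807
d' = 0.524 − (-2.807) = 3.331

d′ = 3.33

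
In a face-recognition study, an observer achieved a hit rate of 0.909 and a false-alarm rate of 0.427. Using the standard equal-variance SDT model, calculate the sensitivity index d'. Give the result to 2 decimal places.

z(H) = z(0.909) = 1.3346
z(FA) = z(0.427) = -0.1840
d' = z(H) − z(FA) = 1.3346 − (-0.1840) = 1.5186

d' = 1.52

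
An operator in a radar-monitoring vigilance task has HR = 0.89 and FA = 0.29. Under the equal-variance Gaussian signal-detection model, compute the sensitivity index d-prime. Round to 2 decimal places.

Φ⁻¹(H) = 1.227
Φ⁻¹(FA) = -0.553
d' = z(H) − z(FA) = 1.227 − (-0.553) = 1.780

d-prime = 1.78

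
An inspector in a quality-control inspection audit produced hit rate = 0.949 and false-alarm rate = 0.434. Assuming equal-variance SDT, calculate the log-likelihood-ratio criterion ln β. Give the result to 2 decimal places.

ln β = -1.32

z(H) = 1.635
z(FA) = -0.166
ln β = −½·[z(H)² − z(FA)²] = −0.5 × (2.673 − 0.028) = -1.3225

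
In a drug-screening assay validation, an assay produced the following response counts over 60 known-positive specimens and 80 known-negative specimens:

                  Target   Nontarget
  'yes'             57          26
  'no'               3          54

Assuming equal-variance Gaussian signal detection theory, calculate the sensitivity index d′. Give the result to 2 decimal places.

d′ = 2.10

H = 57/60 = 0.9500
FA = 26/80 = 0.3250
z(H) = 1.6449
z(FA) = -0.4538
d' = z(H) − z(FA) = 1.6449 − (-0.4538) = 2.0987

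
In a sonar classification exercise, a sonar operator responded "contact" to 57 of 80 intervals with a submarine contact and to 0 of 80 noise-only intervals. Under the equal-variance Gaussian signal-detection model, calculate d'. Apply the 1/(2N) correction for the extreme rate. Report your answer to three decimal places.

The false-alarm rate is 0/80 = 0, so apply the 1/(2N) correction: FA → 1/(2·80) = 0.00625.
z(H) = z(0.71250) = 0.5607
z(FA) = z(0.00625) = -2.4977
d' = 0.5607 − (-2.4977) = 3.0584

d' = 3.058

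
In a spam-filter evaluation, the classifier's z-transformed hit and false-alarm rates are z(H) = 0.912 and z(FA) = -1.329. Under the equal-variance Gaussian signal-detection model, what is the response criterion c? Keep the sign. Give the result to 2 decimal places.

c = −½·[z(H) + z(FA)] = −½·(0.912 + (-1.329)) = 0.2085

c = 0.21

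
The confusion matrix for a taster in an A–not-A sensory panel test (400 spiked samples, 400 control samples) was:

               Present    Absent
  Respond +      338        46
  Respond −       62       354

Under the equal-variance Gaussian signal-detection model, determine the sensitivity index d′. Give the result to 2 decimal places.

d′ = 2.22

H = 338/400 = 0.8450
FA = 46/400 = 0.1150
Φ⁻¹(0.8450) = 1.015, Φ⁻¹(0.1150) = -1.200
d' = z(H) − z(FA) = 1.015 − (-1.200) = 2.215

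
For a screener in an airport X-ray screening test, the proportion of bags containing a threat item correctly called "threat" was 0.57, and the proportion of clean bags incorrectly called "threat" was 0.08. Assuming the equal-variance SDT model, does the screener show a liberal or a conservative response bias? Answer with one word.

z(H) = 0.176, z(FA) = -1.405
c = −½·(z(H) + z(FA)) = 0.6145
c > 0 → conservative criterion (biased toward responding “no”).

conservative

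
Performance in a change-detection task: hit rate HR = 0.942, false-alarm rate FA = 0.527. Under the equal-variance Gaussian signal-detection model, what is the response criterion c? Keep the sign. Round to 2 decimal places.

z(0.942) = 1.572, z(0.527) = 0.068
c = −½·[z(H) + z(FA)] = −0.5 × (1.572 + 0.068) = -0.820
c < 0: the observer has a liberal response bias.

c = -0.82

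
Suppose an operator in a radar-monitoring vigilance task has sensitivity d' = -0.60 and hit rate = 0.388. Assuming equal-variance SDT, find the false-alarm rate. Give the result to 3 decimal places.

false-alarm rate = 0.624

z(hit rate) = z(0.388) = -0.2845
z(FA) = z(H) − d' = -0.2845 − (-0.60) = 0.3155
false-alarm rate = Φ(0.3155) = 0.6238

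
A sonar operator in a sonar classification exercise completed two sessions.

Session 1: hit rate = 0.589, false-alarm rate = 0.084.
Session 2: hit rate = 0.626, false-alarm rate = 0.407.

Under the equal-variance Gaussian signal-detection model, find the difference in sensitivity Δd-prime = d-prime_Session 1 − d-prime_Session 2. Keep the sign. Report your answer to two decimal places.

Session 1: z(0.589) = 0.225, z(0.084) = -1.379, d' = 1.604
Session 2: z(0.626) = 0.321, z(0.407) = -0.235, d' = 0.556
Δd' = d'_Session 1 − d'_Session 2 = 1.604 − 0.556 = 1.048
Session 1 has the higher sensitivity.

Δd-prime = 1.05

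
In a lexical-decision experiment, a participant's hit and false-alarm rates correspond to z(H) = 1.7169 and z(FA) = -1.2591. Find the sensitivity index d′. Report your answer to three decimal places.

d' = z(H) − z(FA) = 1.7169 − (-1.2591) = 2.9760

d′ = 2.976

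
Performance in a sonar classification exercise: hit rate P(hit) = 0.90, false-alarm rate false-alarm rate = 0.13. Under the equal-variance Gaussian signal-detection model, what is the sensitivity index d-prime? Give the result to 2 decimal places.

d-prime = 2.41

z(H) = z(0.90) = 1.282
z(FA) = z(0.13) = -1.126
d' = z(H) − z(FA) = 1.282 − (-1.126) = 2.408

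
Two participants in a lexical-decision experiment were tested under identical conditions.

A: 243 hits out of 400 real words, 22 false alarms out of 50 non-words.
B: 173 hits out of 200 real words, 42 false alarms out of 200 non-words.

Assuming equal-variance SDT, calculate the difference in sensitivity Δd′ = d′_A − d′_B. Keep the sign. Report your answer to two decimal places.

A: z(0.6075) = 0.273, z(0.4400) = -0.151, d' = 0.424
B: z(0.8650) = 1.103, z(0.2100) = -0.806, d' = 1.909
Δd' = d'_A − d'_B = 0.424 − 1.909 = -1.485
B has the higher sensitivity.

Δd′ = -1.49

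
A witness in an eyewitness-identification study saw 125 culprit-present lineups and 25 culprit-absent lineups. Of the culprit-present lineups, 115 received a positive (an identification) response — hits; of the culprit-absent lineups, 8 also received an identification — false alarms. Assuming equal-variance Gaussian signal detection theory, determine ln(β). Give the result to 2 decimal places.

H = 115/125 = 0.9200
FA = 8/25 = 0.3200
z(0.9200) = 1.405, z(0.3200) = -0.468
ln β = −½·[z(H)² − z(FA)²] = −0.5 × (1.974 − 0.219) = -0.8775

ln β = -0.88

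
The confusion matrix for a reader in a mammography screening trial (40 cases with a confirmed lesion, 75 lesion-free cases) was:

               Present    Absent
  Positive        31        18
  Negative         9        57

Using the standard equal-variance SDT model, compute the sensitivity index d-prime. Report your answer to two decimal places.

d-prime = 1.46

H = 31/40 = 0.7750
FA = 18/75 = 0.2400
z(H) = z(0.7750) = 0.7554
z(FA) = z(0.2400) = -0.7063
d' = z(H) − z(FA) = 0.7554 − (-0.7063) = 1.4617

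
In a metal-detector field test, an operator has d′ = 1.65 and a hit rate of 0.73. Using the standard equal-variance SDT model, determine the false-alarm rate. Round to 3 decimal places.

false-alarm rate = 0.150

z(hit rate) = z(0.73) = 0.6128
z(FA) = z(H) − d' = 0.6128 − 1.65 = -1.0372
false-alarm rate = Φ(-1.0372) = 0.1498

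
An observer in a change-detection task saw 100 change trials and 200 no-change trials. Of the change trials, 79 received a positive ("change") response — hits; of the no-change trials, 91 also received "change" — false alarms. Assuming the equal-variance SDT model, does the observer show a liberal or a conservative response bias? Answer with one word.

z(H) = 0.806, z(FA) = -0.113
c = −½·(z(H) + z(FA)) = -0.3465
c < 0 → liberal criterion (biased toward responding “yes”).

liberal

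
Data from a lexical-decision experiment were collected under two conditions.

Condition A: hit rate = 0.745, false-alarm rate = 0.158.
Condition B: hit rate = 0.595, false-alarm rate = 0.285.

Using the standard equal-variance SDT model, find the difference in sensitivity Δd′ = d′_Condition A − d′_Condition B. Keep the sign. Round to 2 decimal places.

Condition A: z(0.745) = 0.659, z(0.158) = -1.003, d' = 1.662
Condition B: z(0.595) = 0.240, z(0.285) = -0.568, d' = 0.808
Δd' = d'_Condition A − d'_Condition B = 1.662 − 0.808 = 0.854
Condition A has the higher sensitivity.

Δd′ = 0.85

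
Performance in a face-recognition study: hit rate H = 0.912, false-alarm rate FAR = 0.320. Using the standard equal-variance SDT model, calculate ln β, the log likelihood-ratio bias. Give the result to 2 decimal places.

ln β = -0.81

z(H) = 1.353
z(FA) = -0.468
ln β = −½·[z(H)² − z(FA)²] = −0.5 × (1.831 − 0.219) = -0.806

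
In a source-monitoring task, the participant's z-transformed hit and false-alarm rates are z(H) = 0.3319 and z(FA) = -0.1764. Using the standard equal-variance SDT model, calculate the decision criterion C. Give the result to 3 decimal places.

C = -0.078

c = −½·[z(H) + z(FA)] = −½·(0.3319 + (-0.1764)) = -0.07775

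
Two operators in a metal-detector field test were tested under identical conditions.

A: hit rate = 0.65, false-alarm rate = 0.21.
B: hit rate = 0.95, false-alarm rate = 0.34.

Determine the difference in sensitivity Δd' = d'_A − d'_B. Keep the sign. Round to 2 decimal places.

A: z(0.65) = 0.385, z(0.21) = -0.806, d' = 1.191
B: z(0.95) = 1.645, z(0.34) = -0.412, d' = 2.057
Δd' = d'_A − d'_B = 1.191 − 2.057 = -0.866
B has the higher sensitivity.

Δd' = -0.87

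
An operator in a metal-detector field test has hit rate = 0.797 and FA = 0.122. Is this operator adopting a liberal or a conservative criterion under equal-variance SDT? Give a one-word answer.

conservative

z(H) = 0.831, z(FA) = -1.165
c = −½·(z(H) + z(FA)) = 0.167
c > 0 → conservative criterion (biased toward responding “no”).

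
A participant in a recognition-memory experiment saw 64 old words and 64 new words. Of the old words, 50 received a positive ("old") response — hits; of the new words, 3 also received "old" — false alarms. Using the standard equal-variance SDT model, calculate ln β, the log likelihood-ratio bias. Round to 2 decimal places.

ln β = 1.10

H = 50/64 = 0.7812
FA = 3/64 = 0.0469
z(H) = 0.776
z(FA) = -1.676
ln β = −½·[z(H)² − z(FA)²] = −0.5 × (0.602 − 2.809) = 1.1035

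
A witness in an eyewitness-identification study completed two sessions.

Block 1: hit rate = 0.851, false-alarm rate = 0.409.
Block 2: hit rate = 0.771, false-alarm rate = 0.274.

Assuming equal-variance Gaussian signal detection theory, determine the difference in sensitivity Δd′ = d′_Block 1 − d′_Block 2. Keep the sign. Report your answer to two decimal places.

Δd′ = -0.07

Block 1: z(0.851) = 1.041, z(0.409) = -0.230, d' = 1.271
Block 2: z(0.771) = 0.742, z(0.274) = -0.601, d' = 1.343
Δd' = d'_Block 1 − d'_Block 2 = 1.271 − 1.343 = -0.072
Block 2 has the higher sensitivity.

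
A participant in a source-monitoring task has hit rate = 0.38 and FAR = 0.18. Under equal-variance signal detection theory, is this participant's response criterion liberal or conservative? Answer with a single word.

conservative

z(H) = -0.305, z(FA) = -0.915
c = −½·(z(H) + z(FA)) = 0.610
c > 0 → conservative criterion (biased toward responding “no”).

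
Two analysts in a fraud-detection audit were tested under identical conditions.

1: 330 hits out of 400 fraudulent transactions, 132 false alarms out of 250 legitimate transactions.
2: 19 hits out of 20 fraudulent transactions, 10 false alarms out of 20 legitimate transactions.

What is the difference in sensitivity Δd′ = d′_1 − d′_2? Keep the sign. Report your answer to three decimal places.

1: z(0.8250) = 0.9346, z(0.5280) = 0.0702, d' = 0.8644
2: z(0.9500) = 1.6449, z(0.5000) = 0.0000, d' = 1.6449
Δd' = d'_1 − d'_2 = 0.8644 − 1.6449 = -0.7805
2 has the higher sensitivity.

Δd′ = -0.781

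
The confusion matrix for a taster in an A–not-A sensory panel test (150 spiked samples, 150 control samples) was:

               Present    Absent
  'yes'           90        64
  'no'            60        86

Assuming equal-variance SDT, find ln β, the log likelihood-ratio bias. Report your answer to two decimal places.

ln β = -0.02

H = 90/150 = 0.6000
FA = 64/150 = 0.4267
Φ⁻¹(H) = Φ⁻¹(0.6000) = 0.253
Φ⁻¹(FA) = Φ⁻¹(0.4267) = -0.185
ln β = −½·[z(H)² − z(FA)²] = −0.5 × (0.064 − 0.034) = -0.015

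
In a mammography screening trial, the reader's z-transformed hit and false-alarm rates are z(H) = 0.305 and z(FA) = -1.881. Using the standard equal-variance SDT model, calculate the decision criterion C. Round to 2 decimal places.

c = −½·[z(H) + z(FA)] = −½·(0.305 + (-1.881)) = 0.788

C = 0.79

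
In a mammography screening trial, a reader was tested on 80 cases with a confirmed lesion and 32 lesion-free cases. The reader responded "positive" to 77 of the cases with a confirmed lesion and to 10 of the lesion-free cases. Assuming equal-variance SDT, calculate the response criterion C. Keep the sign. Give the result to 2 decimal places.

H = 77/80 = 0.9625
FA = 10/32 = 0.3125
z(H) = 1.7805
z(FA) = -0.4888
c = −½·[z(H) + z(FA)] = −0.5 × (1.7805 + (-0.4888)) = -0.64585
c < 0: the reader has a liberal response bias.

C = -0.65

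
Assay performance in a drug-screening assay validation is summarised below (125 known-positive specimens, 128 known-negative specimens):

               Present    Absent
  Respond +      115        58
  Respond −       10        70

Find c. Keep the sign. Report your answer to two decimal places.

c = -0.64

H = 115/125 = 0.9200
FA = 58/128 = 0.4531
z(H) = z(0.9200) = 1.405
z(FA) = z(0.4531) = -0.118
c = −½·[z(H) + z(FA)] = −0.5 × (1.405 + (-0.118)) = -0.6435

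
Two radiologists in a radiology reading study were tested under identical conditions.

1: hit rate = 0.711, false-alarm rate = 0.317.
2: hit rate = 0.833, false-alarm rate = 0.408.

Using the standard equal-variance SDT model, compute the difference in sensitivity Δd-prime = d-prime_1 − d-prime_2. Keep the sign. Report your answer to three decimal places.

1: z(0.711) = 0.5563, z(0.317) = -0.4761, d' = 1.0324
2: z(0.833) = 0.9661, z(0.408) = -0.2327, d' = 1.1988
Δd' = d'_1 − d'_2 = 1.0324 − 1.1988 = -0.1664
2 has the higher sensitivity.

Δd-prime = -0.166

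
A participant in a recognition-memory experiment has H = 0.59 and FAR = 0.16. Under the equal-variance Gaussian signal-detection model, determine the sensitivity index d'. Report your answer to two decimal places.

d' = 1.22

Φ⁻¹(H) = 0.228
Φ⁻¹(FA) = -0.994
d' = z(H) − z(FA) = 0.228 − (-0.994) = 1.222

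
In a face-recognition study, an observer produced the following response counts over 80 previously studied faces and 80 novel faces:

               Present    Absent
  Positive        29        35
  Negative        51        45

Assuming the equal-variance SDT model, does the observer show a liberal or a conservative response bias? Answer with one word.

conservative

z(H) = -0.352, z(FA) = -0.157
c = −½·(z(H) + z(FA)) = 0.2545
c > 0 → conservative criterion (biased toward responding “no”).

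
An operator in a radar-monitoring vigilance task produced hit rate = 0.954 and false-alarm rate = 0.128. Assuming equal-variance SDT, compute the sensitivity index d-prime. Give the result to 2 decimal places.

z(H) = 1.685
z(FA) = -1.136
d' = z(H) − z(FA) = 1.685 − (-1.136) = 2.821

d-prime = 2.82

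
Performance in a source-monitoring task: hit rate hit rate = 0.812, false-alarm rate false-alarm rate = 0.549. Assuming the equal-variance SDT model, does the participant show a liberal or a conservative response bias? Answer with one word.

liberal

z(H) = 0.885, z(FA) = 0.123
c = −½·(z(H) + z(FA)) = -0.504
c < 0 → liberal criterion (biased toward responding “yes”).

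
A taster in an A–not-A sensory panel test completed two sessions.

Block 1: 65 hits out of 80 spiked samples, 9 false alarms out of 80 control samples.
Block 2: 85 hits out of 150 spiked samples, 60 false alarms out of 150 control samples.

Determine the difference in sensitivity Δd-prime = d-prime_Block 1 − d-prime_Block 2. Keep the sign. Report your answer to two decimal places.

Block 1: z(0.8125) = 0.887, z(0.1125) = -1.213, d' = 2.100
Block 2: z(0.5667) = 0.168, z(0.4000) = -0.253, d' = 0.421
Δd' = d'_Block 1 − d'_Block 2 = 2.100 − 0.421 = 1.679
Block 1 has the higher sensitivity.

Δd-prime = 1.68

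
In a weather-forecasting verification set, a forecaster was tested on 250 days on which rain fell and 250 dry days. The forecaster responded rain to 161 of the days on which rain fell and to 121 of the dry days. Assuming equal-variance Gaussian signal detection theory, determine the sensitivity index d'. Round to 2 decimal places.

H = 161/250 = 0.6440
FA = 121/250 = 0.4840
z(0.6440) = 0.369, z(0.4840) = -0.040
d' = z(H) − z(FA) = 0.369 − (-0.040) = 0.409

d' = 0.41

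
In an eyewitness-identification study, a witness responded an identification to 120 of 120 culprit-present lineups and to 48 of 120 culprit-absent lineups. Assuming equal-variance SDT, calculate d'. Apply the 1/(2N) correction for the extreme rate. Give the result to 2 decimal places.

d' = 2.89

The hit rate is 120/120 = 1, so apply the 1/(2N) correction: H → 1 − 1/(2·120) = 0.99583.
z(H) = z(0.99583) = 2.638
z(FA) = z(0.40000) = -0.253
d' = 2.638 − (-0.253) = 2.891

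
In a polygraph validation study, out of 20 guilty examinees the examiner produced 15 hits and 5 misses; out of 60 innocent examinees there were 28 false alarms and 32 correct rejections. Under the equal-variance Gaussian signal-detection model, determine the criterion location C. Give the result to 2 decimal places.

C = -0.30

H = 15/20 = 0.7500
FA = 28/60 = 0.4667
z(0.7500) = 0.6745, z(0.4667) = -0.0836
c = −½·[z(H) + z(FA)] = −0.5 × (0.6745 + (-0.0836)) = -0.29545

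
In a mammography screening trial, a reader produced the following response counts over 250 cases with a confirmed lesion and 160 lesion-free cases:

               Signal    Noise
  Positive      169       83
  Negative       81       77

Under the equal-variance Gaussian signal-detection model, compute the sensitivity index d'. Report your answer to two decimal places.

H = 169/250 = 0.6760
FA = 83/160 = 0.5188
z(H) = 0.4565
z(FA) = 0.0471
d' = z(H) − z(FA) = 0.4565 − 0.0471 = 0.4094

d' = 0.41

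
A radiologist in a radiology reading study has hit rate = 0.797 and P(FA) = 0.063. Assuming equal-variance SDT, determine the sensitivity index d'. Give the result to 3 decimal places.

d' = 2.361

z(H) = 0.8310
z(FA) = -1.5301
d' = z(H) − z(FA) = 0.8310 − (-1.5301) = 2.3611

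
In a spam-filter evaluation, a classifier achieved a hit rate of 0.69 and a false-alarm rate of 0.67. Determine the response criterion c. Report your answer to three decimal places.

z(0.69) = 0.4959, z(0.67) = 0.4399
c = −½·[z(H) + z(FA)] = −0.5 × (0.4959 + 0.4399) = -0.4679

c = -0.468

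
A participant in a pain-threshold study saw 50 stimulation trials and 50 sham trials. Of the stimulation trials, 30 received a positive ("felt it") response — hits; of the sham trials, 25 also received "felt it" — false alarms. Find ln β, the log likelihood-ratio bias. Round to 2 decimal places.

H = 30/50 = 0.6000
FA = 25/50 = 0.5000
z(H) = 0.253
z(FA) = 0.000
ln β = −½·[z(H)² − z(FA)²] = −0.5 × (0.064 − 0.000) = -0.032

ln β = -0.03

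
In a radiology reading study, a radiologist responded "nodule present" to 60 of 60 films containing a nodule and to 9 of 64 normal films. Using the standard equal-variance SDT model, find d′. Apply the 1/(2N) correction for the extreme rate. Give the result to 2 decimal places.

d′ = 3.47

The hit rate is 60/60 = 1, so apply the 1/(2N) correction: H → 1 − 1/(2·60) = 0.99167.
z(H) = z(0.99167) = 2.394
z(FA) = z(0.14062) = -1.078
d' = 2.394 − (-1.078) = 3.472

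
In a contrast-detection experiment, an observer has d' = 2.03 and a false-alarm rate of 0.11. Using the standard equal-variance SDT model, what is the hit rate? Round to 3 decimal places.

hit rate = 0.789

z(false-alarm rate) = z(0.11) = -1.2265
z(H) = z(FA) + d' = -1.2265 + 2.03 = 0.8035
hit rate = Φ(0.8035) = 0.7892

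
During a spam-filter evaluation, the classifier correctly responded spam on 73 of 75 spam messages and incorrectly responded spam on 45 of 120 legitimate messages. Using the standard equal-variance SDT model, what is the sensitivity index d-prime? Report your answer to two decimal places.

d-prime = 2.25

H = 73/75 = 0.9733
FA = 45/120 = 0.3750
Φ⁻¹(0.9733) = 1.9317, Φ⁻¹(0.3750) = -0.3186
d' = z(H) − z(FA) = 1.9317 − (-0.3186) = 2.2503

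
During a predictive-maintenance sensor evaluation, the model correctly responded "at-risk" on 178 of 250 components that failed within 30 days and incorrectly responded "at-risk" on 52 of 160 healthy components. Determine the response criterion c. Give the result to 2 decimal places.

c = -0.05

H = 178/250 = 0.7120
FA = 52/160 = 0.3250
Φ⁻¹(H) = Φ⁻¹(0.7120) = 0.559
Φ⁻¹(FA) = Φ⁻¹(0.3250) = -0.454
c = −½·[z(H) + z(FA)] = −0.5 × (0.559 + (-0.454)) = -0.0525
c < 0: the model has a liberal response bias.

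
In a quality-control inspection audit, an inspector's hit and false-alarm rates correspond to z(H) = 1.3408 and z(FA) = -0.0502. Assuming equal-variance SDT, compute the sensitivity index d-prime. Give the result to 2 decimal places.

d' = z(H) − z(FA) = 1.3408 − (-0.0502) = 1.3910

d-prime = 1.39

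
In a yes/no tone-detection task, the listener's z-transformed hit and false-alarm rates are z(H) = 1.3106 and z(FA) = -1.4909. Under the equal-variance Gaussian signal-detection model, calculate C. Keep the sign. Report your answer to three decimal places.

C = 0.090

c = −½·[z(H) + z(FA)] = −½·(1.3106 + (-1.4909)) = 0.09015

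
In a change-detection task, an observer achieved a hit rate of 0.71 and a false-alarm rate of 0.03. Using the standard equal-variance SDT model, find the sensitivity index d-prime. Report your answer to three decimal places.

Φ⁻¹(H) = 0.5534
Φ⁻¹(FA) = -1.8808
d' = z(H) − z(FA) = 0.5534 − (-1.8808) = 2.4342

d-prime = 2.434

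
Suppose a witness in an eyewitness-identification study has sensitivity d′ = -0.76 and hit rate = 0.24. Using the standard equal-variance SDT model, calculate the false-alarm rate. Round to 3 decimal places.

z(hit rate) = z(0.24) = -0.7063
z(FA) = z(H) − d' = -0.7063 − (-0.76) = 0.0537
false-alarm rate = Φ(0.0537) = 0.5214

false-alarm rate = 0.521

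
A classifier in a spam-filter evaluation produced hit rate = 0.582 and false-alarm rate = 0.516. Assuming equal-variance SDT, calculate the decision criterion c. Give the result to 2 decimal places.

Φ⁻¹(H) = Φ⁻¹(0.582) = 0.207
Φ⁻¹(FA) = Φ⁻¹(0.516) = 0.040
c = −½·[z(H) + z(FA)] = −0.5 × (0.207 + 0.040) = -0.1235
c < 0: the classifier has a liberal response bias.

c = -0.12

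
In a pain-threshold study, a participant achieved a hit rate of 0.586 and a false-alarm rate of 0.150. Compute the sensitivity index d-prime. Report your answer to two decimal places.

z(H) = z(0.586) = 0.2173
z(FA) = z(0.150) = -1.0364
d' = z(H) − z(FA) = 0.2173 − (-1.0364) = 1.2537

d-prime = 1.25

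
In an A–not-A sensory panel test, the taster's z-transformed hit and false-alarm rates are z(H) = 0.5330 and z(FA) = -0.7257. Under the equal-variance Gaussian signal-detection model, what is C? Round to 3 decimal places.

c = −½·[z(H) + z(FA)] = −½·(0.5330 + (-0.7257)) = 0.09635
c > 0: the taster has a conservative response bias.

C = 0.096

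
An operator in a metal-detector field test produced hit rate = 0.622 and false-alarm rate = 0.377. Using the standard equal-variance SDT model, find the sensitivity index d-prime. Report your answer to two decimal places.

Φ⁻¹(H) = Φ⁻¹(0.622) = 0.311
Φ⁻¹(FA) = Φ⁻¹(0.377) = -0.313
d' = z(H) − z(FA) = 0.311 − (-0.313) = 0.624

d-prime = 0.62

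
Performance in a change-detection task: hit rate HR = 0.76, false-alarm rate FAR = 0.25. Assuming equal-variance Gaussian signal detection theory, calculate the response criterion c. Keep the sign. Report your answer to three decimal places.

Φ⁻¹(H) = Φ⁻¹(0.76) = 0.7063
Φ⁻¹(FA) = Φ⁻¹(0.25) = -0.6745
c = −½·[z(H) + z(FA)] = −0.5 × (0.7063 + (-0.6745)) = -0.0159

c = -0.016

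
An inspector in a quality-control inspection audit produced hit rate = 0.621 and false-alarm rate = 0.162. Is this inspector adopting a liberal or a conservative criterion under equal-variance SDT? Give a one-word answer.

conservative

z(H) = 0.308, z(FA) = -0.986
c = −½·(z(H) + z(FA)) = 0.339
c > 0 → conservative criterion (biased toward responding “no”).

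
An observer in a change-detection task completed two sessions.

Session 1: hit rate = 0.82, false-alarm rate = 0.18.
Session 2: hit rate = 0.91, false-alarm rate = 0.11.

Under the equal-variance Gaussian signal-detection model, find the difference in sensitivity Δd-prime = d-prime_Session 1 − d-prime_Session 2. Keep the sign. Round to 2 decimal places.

Session 1: z(0.82) = 0.915, z(0.18) = -0.915, d' = 1.830
Session 2: z(0.91) = 1.341, z(0.11) = -1.227, d' = 2.568
Δd' = d'_Session 1 − d'_Session 2 = 1.830 − 2.568 = -0.738
Session 2 has the higher sensitivity.

Δd-prime = -0.74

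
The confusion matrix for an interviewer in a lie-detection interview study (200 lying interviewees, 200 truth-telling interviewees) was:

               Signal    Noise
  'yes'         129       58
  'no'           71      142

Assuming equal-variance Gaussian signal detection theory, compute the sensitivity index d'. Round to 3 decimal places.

H = 129/200 = 0.6450
FA = 58/200 = 0.2900
z(0.6450) = 0.3719, z(0.2900) = -0.5534
d' = z(H) − z(FA) = 0.3719 − (-0.5534) = 0.9253

d' = 0.925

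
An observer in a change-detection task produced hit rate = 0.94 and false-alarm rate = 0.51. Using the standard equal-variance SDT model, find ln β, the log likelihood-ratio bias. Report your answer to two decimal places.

z(0.94) = 1.555, z(0.51) = 0.025
ln β = −½·[z(H)² − z(FA)²] = −0.5 × (2.418 − 0.001) = -1.2085

ln β = -1.21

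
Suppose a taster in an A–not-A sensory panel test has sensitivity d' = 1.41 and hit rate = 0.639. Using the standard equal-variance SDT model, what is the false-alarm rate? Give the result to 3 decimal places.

false-alarm rate = 0.146

z(hit rate) = z(0.639) = 0.3558
z(FA) = z(H) − d' = 0.3558 − 1.41 = -1.0542
false-alarm rate = Φ(-1.0542) = 0.1459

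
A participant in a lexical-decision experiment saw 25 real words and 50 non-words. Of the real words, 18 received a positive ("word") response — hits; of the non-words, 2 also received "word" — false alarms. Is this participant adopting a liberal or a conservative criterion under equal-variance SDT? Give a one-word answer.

z(H) = 0.583, z(FA) = -1.751
c = −½·(z(H) + z(FA)) = 0.584
c > 0 → conservative criterion (biased toward responding “no”).

conservative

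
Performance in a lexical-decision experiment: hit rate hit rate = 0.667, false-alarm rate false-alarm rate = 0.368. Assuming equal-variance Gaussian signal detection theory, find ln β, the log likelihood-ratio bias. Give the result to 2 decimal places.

ln β = -0.04

z(H) = 0.432
z(FA) = -0.337
ln β = −½·[z(H)² − z(FA)²] = −0.5 × (0.187 − 0.114) = -0.0365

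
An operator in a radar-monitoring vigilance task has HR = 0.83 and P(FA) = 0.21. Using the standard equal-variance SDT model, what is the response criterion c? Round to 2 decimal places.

c = -0.07

z(H) = z(0.83) = 0.954
z(FA) = z(0.21) = -0.806
c = −½·[z(H) + z(FA)] = −0.5 × (0.954 + (-0.806)) = -0.074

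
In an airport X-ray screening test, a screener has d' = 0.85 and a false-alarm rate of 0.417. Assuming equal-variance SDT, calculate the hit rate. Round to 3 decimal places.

hit rate = 0.739

z(false-alarm rate) = z(0.417) = -0.2096
z(H) = z(FA) + d' = -0.2096 + 0.85 = 0.6404
hit rate = Φ(0.6404) = 0.7390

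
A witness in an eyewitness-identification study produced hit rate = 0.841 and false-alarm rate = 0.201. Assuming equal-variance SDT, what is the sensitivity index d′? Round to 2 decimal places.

Φ⁻¹(H) = Φ⁻¹(0.841) = 0.999
Φ⁻¹(FA) = Φ⁻¹(0.201) = -0.838
d' = z(H) − z(FA) = 0.999 − (-0.838) = 1.837

d′ = 1.84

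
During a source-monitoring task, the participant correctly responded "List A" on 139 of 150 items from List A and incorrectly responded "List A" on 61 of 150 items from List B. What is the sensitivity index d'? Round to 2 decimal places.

d' = 1.69

H = 139/150 = 0.9267
FA = 61/150 = 0.4067
z(H) = 1.4516
z(FA) = -0.2360
d' = z(H) − z(FA) = 1.4516 − (-0.2360) = 1.6876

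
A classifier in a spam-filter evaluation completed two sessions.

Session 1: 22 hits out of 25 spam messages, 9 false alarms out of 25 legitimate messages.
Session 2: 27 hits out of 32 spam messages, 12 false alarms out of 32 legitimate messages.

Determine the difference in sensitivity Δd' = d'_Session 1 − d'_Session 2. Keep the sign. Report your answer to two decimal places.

Δd' = 0.20

Session 1: z(0.8800) = 1.175, z(0.3600) = -0.358, d' = 1.533
Session 2: z(0.8438) = 1.010, z(0.3750) = -0.319, d' = 1.329
Δd' = d'_Session 1 − d'_Session 2 = 1.533 − 1.329 = 0.204
Session 1 has the higher sensitivity.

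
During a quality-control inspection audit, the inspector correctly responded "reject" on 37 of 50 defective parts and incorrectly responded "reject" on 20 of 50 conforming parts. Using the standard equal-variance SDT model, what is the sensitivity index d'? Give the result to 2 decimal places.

d' = 0.90

H = 37/50 = 0.7400
FA = 20/50 = 0.4000
z(H) = 0.643
z(FA) = -0.253
d' = z(H) − z(FA) = 0.643 − (-0.253) = 0.896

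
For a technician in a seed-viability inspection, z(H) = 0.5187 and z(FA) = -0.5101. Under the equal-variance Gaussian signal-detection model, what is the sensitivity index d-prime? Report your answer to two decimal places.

d' = z(H) − z(FA) = 0.5187 − (-0.5101) = 1.0288

d-prime = 1.03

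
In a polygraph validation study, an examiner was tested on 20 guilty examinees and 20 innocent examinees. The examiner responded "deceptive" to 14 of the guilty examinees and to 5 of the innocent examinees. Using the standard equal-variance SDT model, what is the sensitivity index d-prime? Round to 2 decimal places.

d-prime = 1.20

H = 14/20 = 0.7000
FA = 5/20 = 0.2500
z(H) = 0.5244
z(FA) = -0.6745
d' = z(H) − z(FA) = 0.5244 − (-0.6745) = 1.1989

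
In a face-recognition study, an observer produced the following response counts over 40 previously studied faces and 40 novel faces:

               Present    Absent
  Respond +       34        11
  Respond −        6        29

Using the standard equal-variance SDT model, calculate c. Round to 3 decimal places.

H = 34/40 = 0.8500
FA = 11/40 = 0.2750
z(H) = z(0.8500) = 1.0364
z(FA) = z(0.2750) = -0.5978
c = −½·[z(H) + z(FA)] = −0.5 × (1.0364 + (-0.5978)) = -0.2193

c = -0.219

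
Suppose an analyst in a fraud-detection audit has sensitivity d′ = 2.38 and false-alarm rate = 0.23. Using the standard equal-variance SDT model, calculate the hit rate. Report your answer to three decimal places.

hit rate = 0.950

z(false-alarm rate) = z(0.23) = -0.7388
z(H) = z(FA) + d' = -0.7388 + 2.38 = 1.6412
hit rate = Φ(1.6412) = 0.9496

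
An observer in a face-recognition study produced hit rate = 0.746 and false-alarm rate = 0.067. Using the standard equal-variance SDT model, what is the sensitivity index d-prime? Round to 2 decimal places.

z(H) = 0.6620
z(FA) = -1.4985
d' = z(H) − z(FA) = 0.6620 − (-1.4985) = 2.1605

d-prime = 2.16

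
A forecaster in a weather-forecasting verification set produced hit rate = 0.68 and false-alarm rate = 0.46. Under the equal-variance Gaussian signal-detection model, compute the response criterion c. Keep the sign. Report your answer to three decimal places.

z(H) = z(0.68) = 0.4677
z(FA) = z(0.46) = -0.1004
c = −½·[z(H) + z(FA)] = −0.5 × (0.4677 + (-0.1004)) = -0.18365
c < 0: the forecaster has a liberal response bias.

c = -0.184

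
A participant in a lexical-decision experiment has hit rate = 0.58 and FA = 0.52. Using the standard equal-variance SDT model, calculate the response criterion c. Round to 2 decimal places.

c = -0.13

Φ⁻¹(0.58) = 0.202, Φ⁻¹(0.52) = 0.050
c = −½·[z(H) + z(FA)] = −0.5 × (0.202 + 0.050) = -0.126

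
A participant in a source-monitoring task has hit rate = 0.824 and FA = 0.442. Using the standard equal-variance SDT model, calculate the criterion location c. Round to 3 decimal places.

z(H) = 0.9307
z(FA) = -0.1459
c = −½·[z(H) + z(FA)] = −0.5 × (0.9307 + (-0.1459)) = -0.3924

c = -0.392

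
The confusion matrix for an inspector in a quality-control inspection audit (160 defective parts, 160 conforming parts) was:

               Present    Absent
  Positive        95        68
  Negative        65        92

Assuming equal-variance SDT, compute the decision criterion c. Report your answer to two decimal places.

c = -0.02

H = 95/160 = 0.5938
FA = 68/160 = 0.4250
Φ⁻¹(0.5938) = 0.237, Φ⁻¹(0.4250) = -0.189
c = −½·[z(H) + z(FA)] = −0.5 × (0.237 + (-0.189)) = -0.024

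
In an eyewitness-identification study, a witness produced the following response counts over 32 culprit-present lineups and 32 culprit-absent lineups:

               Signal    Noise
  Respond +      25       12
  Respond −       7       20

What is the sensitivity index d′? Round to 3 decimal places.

H = 25/32 = 0.7812
FA = 12/32 = 0.3750
z(0.7812) = 0.7763, z(0.3750) = -0.3186
d' = z(H) − z(FA) = 0.7763 − (-0.3186) = 1.0949

d′ = 1.095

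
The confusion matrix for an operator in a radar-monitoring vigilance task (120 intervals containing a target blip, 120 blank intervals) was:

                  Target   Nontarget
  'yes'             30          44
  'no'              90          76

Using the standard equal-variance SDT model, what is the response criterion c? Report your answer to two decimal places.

H = 30/120 = 0.2500
FA = 44/120 = 0.3667
z(H) = -0.6745
z(FA) = -0.3406
c = −½·[z(H) + z(FA)] = −0.5 × (-0.6745 + (-0.3406)) = 0.50755
c > 0: the operator has a conservative response bias.

c = 0.51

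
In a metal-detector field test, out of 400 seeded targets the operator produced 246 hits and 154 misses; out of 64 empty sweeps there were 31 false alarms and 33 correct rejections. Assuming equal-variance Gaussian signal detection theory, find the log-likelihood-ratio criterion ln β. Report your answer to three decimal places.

H = 246/400 = 0.6150
FA = 31/64 = 0.4844
Φ⁻¹(0.6150) = 0.2924, Φ⁻¹(0.4844) = -0.0391
ln β = −½·[z(H)² − z(FA)²] = −0.5 × (0.0855 − 0.0015) = -0.0420

ln β = -0.042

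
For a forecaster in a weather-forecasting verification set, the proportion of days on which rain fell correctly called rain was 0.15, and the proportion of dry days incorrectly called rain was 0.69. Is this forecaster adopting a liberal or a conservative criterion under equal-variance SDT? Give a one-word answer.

conservative

z(H) = -1.036, z(FA) = 0.496
c = −½·(z(H) + z(FA)) = 0.270
c > 0 → conservative criterion (biased toward responding “no”).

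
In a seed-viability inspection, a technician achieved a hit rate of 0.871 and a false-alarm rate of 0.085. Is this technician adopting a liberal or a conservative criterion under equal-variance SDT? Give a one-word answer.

z(H) = 1.131, z(FA) = -1.372
c = −½·(z(H) + z(FA)) = 0.1205
c > 0 → conservative criterion (biased toward responding “no”).

conservative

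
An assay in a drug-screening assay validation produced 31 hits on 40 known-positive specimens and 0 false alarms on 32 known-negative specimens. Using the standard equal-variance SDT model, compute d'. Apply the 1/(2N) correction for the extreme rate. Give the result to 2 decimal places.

The false-alarm rate is 0/32 = 0, so apply the 1/(2N) correction: FA → 1/(2·32) = 0.01562.
z(H) = z(0.77500) = 0.755
z(FA) = z(0.01562) = -2.154
d' = 0.755 − (-2.154) = 2.909

d' = 2.91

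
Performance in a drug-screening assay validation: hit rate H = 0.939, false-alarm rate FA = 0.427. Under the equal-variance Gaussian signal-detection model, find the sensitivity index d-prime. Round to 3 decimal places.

d-prime = 1.730

z(H) = 1.5464
z(FA) = -0.1840
d' = z(H) − z(FA) = 1.5464 − (-0.1840) = 1.7304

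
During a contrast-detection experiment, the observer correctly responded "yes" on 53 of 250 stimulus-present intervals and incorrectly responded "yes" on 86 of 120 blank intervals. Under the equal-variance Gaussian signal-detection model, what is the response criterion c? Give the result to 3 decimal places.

H = 53/250 = 0.2120
FA = 86/120 = 0.7167
z(0.2120) = -0.7995, z(0.7167) = 0.5731
c = −½·[z(H) + z(FA)] = −0.5 × (-0.7995 + 0.5731) = 0.1132
c > 0: the observer has a conservative response bias.

c = 0.113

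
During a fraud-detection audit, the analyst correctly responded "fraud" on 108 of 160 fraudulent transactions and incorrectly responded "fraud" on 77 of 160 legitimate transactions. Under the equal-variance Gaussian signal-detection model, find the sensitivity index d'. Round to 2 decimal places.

H = 108/160 = 0.6750
FA = 77/160 = 0.4813
z(H) = z(0.6750) = 0.454
z(FA) = z(0.4813) = -0.047
d' = z(H) − z(FA) = 0.454 − (-0.047) = 0.501

d' = 0.50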